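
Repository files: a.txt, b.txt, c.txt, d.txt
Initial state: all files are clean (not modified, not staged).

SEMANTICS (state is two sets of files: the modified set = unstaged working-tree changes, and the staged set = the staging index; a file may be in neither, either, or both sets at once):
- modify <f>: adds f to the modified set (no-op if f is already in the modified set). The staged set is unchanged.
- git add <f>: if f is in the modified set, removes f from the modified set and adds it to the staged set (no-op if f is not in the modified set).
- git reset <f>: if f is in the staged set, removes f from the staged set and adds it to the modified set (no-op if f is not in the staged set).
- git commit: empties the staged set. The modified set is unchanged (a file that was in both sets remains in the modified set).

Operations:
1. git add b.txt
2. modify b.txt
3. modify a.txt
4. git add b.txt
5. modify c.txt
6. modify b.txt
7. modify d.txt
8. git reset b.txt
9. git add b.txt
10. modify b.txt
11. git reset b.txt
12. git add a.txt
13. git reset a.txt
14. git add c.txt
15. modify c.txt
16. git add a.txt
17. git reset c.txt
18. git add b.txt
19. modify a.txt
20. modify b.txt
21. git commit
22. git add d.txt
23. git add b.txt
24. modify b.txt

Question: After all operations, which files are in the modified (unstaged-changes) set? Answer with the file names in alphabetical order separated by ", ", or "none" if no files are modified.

Answer: a.txt, b.txt, c.txt

Derivation:
After op 1 (git add b.txt): modified={none} staged={none}
After op 2 (modify b.txt): modified={b.txt} staged={none}
After op 3 (modify a.txt): modified={a.txt, b.txt} staged={none}
After op 4 (git add b.txt): modified={a.txt} staged={b.txt}
After op 5 (modify c.txt): modified={a.txt, c.txt} staged={b.txt}
After op 6 (modify b.txt): modified={a.txt, b.txt, c.txt} staged={b.txt}
After op 7 (modify d.txt): modified={a.txt, b.txt, c.txt, d.txt} staged={b.txt}
After op 8 (git reset b.txt): modified={a.txt, b.txt, c.txt, d.txt} staged={none}
After op 9 (git add b.txt): modified={a.txt, c.txt, d.txt} staged={b.txt}
After op 10 (modify b.txt): modified={a.txt, b.txt, c.txt, d.txt} staged={b.txt}
After op 11 (git reset b.txt): modified={a.txt, b.txt, c.txt, d.txt} staged={none}
After op 12 (git add a.txt): modified={b.txt, c.txt, d.txt} staged={a.txt}
After op 13 (git reset a.txt): modified={a.txt, b.txt, c.txt, d.txt} staged={none}
After op 14 (git add c.txt): modified={a.txt, b.txt, d.txt} staged={c.txt}
After op 15 (modify c.txt): modified={a.txt, b.txt, c.txt, d.txt} staged={c.txt}
After op 16 (git add a.txt): modified={b.txt, c.txt, d.txt} staged={a.txt, c.txt}
After op 17 (git reset c.txt): modified={b.txt, c.txt, d.txt} staged={a.txt}
After op 18 (git add b.txt): modified={c.txt, d.txt} staged={a.txt, b.txt}
After op 19 (modify a.txt): modified={a.txt, c.txt, d.txt} staged={a.txt, b.txt}
After op 20 (modify b.txt): modified={a.txt, b.txt, c.txt, d.txt} staged={a.txt, b.txt}
After op 21 (git commit): modified={a.txt, b.txt, c.txt, d.txt} staged={none}
After op 22 (git add d.txt): modified={a.txt, b.txt, c.txt} staged={d.txt}
After op 23 (git add b.txt): modified={a.txt, c.txt} staged={b.txt, d.txt}
After op 24 (modify b.txt): modified={a.txt, b.txt, c.txt} staged={b.txt, d.txt}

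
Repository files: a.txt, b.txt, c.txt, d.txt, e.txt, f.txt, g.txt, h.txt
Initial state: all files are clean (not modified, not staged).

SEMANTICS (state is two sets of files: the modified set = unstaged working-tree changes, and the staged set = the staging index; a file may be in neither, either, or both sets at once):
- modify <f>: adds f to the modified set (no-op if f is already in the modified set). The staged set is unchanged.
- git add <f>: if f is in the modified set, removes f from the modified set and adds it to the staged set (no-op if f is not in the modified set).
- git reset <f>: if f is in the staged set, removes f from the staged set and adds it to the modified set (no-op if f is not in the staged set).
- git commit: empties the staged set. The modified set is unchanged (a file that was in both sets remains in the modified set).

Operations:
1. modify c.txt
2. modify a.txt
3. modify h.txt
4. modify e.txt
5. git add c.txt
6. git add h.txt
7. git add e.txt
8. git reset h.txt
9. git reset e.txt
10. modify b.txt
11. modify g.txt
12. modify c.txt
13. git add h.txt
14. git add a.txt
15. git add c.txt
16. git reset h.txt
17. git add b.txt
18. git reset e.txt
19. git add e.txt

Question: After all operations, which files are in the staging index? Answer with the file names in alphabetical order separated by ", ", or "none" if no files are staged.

After op 1 (modify c.txt): modified={c.txt} staged={none}
After op 2 (modify a.txt): modified={a.txt, c.txt} staged={none}
After op 3 (modify h.txt): modified={a.txt, c.txt, h.txt} staged={none}
After op 4 (modify e.txt): modified={a.txt, c.txt, e.txt, h.txt} staged={none}
After op 5 (git add c.txt): modified={a.txt, e.txt, h.txt} staged={c.txt}
After op 6 (git add h.txt): modified={a.txt, e.txt} staged={c.txt, h.txt}
After op 7 (git add e.txt): modified={a.txt} staged={c.txt, e.txt, h.txt}
After op 8 (git reset h.txt): modified={a.txt, h.txt} staged={c.txt, e.txt}
After op 9 (git reset e.txt): modified={a.txt, e.txt, h.txt} staged={c.txt}
After op 10 (modify b.txt): modified={a.txt, b.txt, e.txt, h.txt} staged={c.txt}
After op 11 (modify g.txt): modified={a.txt, b.txt, e.txt, g.txt, h.txt} staged={c.txt}
After op 12 (modify c.txt): modified={a.txt, b.txt, c.txt, e.txt, g.txt, h.txt} staged={c.txt}
After op 13 (git add h.txt): modified={a.txt, b.txt, c.txt, e.txt, g.txt} staged={c.txt, h.txt}
After op 14 (git add a.txt): modified={b.txt, c.txt, e.txt, g.txt} staged={a.txt, c.txt, h.txt}
After op 15 (git add c.txt): modified={b.txt, e.txt, g.txt} staged={a.txt, c.txt, h.txt}
After op 16 (git reset h.txt): modified={b.txt, e.txt, g.txt, h.txt} staged={a.txt, c.txt}
After op 17 (git add b.txt): modified={e.txt, g.txt, h.txt} staged={a.txt, b.txt, c.txt}
After op 18 (git reset e.txt): modified={e.txt, g.txt, h.txt} staged={a.txt, b.txt, c.txt}
After op 19 (git add e.txt): modified={g.txt, h.txt} staged={a.txt, b.txt, c.txt, e.txt}

Answer: a.txt, b.txt, c.txt, e.txt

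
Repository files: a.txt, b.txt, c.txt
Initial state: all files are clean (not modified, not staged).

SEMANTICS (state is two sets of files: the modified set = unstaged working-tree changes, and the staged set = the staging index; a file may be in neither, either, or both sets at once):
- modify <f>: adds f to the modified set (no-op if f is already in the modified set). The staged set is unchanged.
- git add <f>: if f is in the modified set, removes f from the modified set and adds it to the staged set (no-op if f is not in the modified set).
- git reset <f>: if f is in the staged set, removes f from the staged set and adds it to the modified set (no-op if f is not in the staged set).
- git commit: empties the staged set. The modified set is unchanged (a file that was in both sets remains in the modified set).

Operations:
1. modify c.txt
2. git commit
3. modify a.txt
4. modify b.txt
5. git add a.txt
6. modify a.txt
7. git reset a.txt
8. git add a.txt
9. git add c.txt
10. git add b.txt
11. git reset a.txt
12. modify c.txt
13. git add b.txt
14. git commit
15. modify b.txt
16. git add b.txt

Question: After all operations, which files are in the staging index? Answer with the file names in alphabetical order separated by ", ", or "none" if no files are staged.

Answer: b.txt

Derivation:
After op 1 (modify c.txt): modified={c.txt} staged={none}
After op 2 (git commit): modified={c.txt} staged={none}
After op 3 (modify a.txt): modified={a.txt, c.txt} staged={none}
After op 4 (modify b.txt): modified={a.txt, b.txt, c.txt} staged={none}
After op 5 (git add a.txt): modified={b.txt, c.txt} staged={a.txt}
After op 6 (modify a.txt): modified={a.txt, b.txt, c.txt} staged={a.txt}
After op 7 (git reset a.txt): modified={a.txt, b.txt, c.txt} staged={none}
After op 8 (git add a.txt): modified={b.txt, c.txt} staged={a.txt}
After op 9 (git add c.txt): modified={b.txt} staged={a.txt, c.txt}
After op 10 (git add b.txt): modified={none} staged={a.txt, b.txt, c.txt}
After op 11 (git reset a.txt): modified={a.txt} staged={b.txt, c.txt}
After op 12 (modify c.txt): modified={a.txt, c.txt} staged={b.txt, c.txt}
After op 13 (git add b.txt): modified={a.txt, c.txt} staged={b.txt, c.txt}
After op 14 (git commit): modified={a.txt, c.txt} staged={none}
After op 15 (modify b.txt): modified={a.txt, b.txt, c.txt} staged={none}
After op 16 (git add b.txt): modified={a.txt, c.txt} staged={b.txt}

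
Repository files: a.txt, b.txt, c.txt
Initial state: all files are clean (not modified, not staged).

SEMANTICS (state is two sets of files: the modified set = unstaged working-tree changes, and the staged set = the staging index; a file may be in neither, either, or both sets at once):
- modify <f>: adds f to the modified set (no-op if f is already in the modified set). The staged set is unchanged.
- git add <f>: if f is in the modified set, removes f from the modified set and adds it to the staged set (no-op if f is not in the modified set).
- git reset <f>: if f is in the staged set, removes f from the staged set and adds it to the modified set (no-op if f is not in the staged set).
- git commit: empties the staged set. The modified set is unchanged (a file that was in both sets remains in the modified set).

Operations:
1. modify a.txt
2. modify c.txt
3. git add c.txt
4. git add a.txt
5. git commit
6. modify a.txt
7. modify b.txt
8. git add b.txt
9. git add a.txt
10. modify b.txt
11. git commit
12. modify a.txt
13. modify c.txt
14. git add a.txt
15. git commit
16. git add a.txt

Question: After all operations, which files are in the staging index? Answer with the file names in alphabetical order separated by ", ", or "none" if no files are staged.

After op 1 (modify a.txt): modified={a.txt} staged={none}
After op 2 (modify c.txt): modified={a.txt, c.txt} staged={none}
After op 3 (git add c.txt): modified={a.txt} staged={c.txt}
After op 4 (git add a.txt): modified={none} staged={a.txt, c.txt}
After op 5 (git commit): modified={none} staged={none}
After op 6 (modify a.txt): modified={a.txt} staged={none}
After op 7 (modify b.txt): modified={a.txt, b.txt} staged={none}
After op 8 (git add b.txt): modified={a.txt} staged={b.txt}
After op 9 (git add a.txt): modified={none} staged={a.txt, b.txt}
After op 10 (modify b.txt): modified={b.txt} staged={a.txt, b.txt}
After op 11 (git commit): modified={b.txt} staged={none}
After op 12 (modify a.txt): modified={a.txt, b.txt} staged={none}
After op 13 (modify c.txt): modified={a.txt, b.txt, c.txt} staged={none}
After op 14 (git add a.txt): modified={b.txt, c.txt} staged={a.txt}
After op 15 (git commit): modified={b.txt, c.txt} staged={none}
After op 16 (git add a.txt): modified={b.txt, c.txt} staged={none}

Answer: none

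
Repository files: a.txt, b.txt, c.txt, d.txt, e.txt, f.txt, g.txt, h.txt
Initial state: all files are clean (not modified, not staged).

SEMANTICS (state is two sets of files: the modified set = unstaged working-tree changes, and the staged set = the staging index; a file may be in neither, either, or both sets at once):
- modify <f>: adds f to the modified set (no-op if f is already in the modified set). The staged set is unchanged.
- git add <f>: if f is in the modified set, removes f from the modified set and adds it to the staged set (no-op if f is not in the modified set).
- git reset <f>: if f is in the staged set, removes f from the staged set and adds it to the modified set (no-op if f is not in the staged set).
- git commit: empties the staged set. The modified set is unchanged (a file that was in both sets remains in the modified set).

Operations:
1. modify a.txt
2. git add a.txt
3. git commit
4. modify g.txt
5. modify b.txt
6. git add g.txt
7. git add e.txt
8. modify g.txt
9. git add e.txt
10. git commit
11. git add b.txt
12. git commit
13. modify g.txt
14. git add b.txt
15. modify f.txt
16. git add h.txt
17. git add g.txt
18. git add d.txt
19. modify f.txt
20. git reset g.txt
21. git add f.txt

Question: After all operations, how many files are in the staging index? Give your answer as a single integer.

Answer: 1

Derivation:
After op 1 (modify a.txt): modified={a.txt} staged={none}
After op 2 (git add a.txt): modified={none} staged={a.txt}
After op 3 (git commit): modified={none} staged={none}
After op 4 (modify g.txt): modified={g.txt} staged={none}
After op 5 (modify b.txt): modified={b.txt, g.txt} staged={none}
After op 6 (git add g.txt): modified={b.txt} staged={g.txt}
After op 7 (git add e.txt): modified={b.txt} staged={g.txt}
After op 8 (modify g.txt): modified={b.txt, g.txt} staged={g.txt}
After op 9 (git add e.txt): modified={b.txt, g.txt} staged={g.txt}
After op 10 (git commit): modified={b.txt, g.txt} staged={none}
After op 11 (git add b.txt): modified={g.txt} staged={b.txt}
After op 12 (git commit): modified={g.txt} staged={none}
After op 13 (modify g.txt): modified={g.txt} staged={none}
After op 14 (git add b.txt): modified={g.txt} staged={none}
After op 15 (modify f.txt): modified={f.txt, g.txt} staged={none}
After op 16 (git add h.txt): modified={f.txt, g.txt} staged={none}
After op 17 (git add g.txt): modified={f.txt} staged={g.txt}
After op 18 (git add d.txt): modified={f.txt} staged={g.txt}
After op 19 (modify f.txt): modified={f.txt} staged={g.txt}
After op 20 (git reset g.txt): modified={f.txt, g.txt} staged={none}
After op 21 (git add f.txt): modified={g.txt} staged={f.txt}
Final staged set: {f.txt} -> count=1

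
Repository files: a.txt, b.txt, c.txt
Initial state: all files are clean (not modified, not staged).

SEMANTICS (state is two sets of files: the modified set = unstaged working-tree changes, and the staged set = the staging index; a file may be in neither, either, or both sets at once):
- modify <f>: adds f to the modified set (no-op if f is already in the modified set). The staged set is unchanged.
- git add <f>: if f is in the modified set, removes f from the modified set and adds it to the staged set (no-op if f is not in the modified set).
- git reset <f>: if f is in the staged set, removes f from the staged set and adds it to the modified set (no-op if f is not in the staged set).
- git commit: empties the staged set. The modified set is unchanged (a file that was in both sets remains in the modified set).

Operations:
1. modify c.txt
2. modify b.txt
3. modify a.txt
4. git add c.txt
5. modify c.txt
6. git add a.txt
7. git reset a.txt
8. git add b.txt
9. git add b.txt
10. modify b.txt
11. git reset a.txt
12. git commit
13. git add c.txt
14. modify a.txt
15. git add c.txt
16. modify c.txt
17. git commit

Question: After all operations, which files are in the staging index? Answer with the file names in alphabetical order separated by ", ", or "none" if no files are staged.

Answer: none

Derivation:
After op 1 (modify c.txt): modified={c.txt} staged={none}
After op 2 (modify b.txt): modified={b.txt, c.txt} staged={none}
After op 3 (modify a.txt): modified={a.txt, b.txt, c.txt} staged={none}
After op 4 (git add c.txt): modified={a.txt, b.txt} staged={c.txt}
After op 5 (modify c.txt): modified={a.txt, b.txt, c.txt} staged={c.txt}
After op 6 (git add a.txt): modified={b.txt, c.txt} staged={a.txt, c.txt}
After op 7 (git reset a.txt): modified={a.txt, b.txt, c.txt} staged={c.txt}
After op 8 (git add b.txt): modified={a.txt, c.txt} staged={b.txt, c.txt}
After op 9 (git add b.txt): modified={a.txt, c.txt} staged={b.txt, c.txt}
After op 10 (modify b.txt): modified={a.txt, b.txt, c.txt} staged={b.txt, c.txt}
After op 11 (git reset a.txt): modified={a.txt, b.txt, c.txt} staged={b.txt, c.txt}
After op 12 (git commit): modified={a.txt, b.txt, c.txt} staged={none}
After op 13 (git add c.txt): modified={a.txt, b.txt} staged={c.txt}
After op 14 (modify a.txt): modified={a.txt, b.txt} staged={c.txt}
After op 15 (git add c.txt): modified={a.txt, b.txt} staged={c.txt}
After op 16 (modify c.txt): modified={a.txt, b.txt, c.txt} staged={c.txt}
After op 17 (git commit): modified={a.txt, b.txt, c.txt} staged={none}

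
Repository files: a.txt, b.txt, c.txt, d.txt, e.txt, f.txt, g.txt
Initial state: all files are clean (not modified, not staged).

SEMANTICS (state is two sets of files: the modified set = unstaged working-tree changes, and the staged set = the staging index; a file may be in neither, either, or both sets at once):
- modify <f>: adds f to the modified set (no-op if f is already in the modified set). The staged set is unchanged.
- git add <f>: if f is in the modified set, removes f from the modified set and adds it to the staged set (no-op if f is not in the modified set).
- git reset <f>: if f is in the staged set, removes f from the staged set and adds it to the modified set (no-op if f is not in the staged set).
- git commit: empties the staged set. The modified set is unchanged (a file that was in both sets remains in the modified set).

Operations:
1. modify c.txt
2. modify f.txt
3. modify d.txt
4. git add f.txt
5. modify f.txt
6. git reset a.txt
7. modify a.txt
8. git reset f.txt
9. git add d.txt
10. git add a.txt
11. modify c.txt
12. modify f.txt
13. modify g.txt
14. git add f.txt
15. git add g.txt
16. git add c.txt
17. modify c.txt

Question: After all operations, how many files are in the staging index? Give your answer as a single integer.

After op 1 (modify c.txt): modified={c.txt} staged={none}
After op 2 (modify f.txt): modified={c.txt, f.txt} staged={none}
After op 3 (modify d.txt): modified={c.txt, d.txt, f.txt} staged={none}
After op 4 (git add f.txt): modified={c.txt, d.txt} staged={f.txt}
After op 5 (modify f.txt): modified={c.txt, d.txt, f.txt} staged={f.txt}
After op 6 (git reset a.txt): modified={c.txt, d.txt, f.txt} staged={f.txt}
After op 7 (modify a.txt): modified={a.txt, c.txt, d.txt, f.txt} staged={f.txt}
After op 8 (git reset f.txt): modified={a.txt, c.txt, d.txt, f.txt} staged={none}
After op 9 (git add d.txt): modified={a.txt, c.txt, f.txt} staged={d.txt}
After op 10 (git add a.txt): modified={c.txt, f.txt} staged={a.txt, d.txt}
After op 11 (modify c.txt): modified={c.txt, f.txt} staged={a.txt, d.txt}
After op 12 (modify f.txt): modified={c.txt, f.txt} staged={a.txt, d.txt}
After op 13 (modify g.txt): modified={c.txt, f.txt, g.txt} staged={a.txt, d.txt}
After op 14 (git add f.txt): modified={c.txt, g.txt} staged={a.txt, d.txt, f.txt}
After op 15 (git add g.txt): modified={c.txt} staged={a.txt, d.txt, f.txt, g.txt}
After op 16 (git add c.txt): modified={none} staged={a.txt, c.txt, d.txt, f.txt, g.txt}
After op 17 (modify c.txt): modified={c.txt} staged={a.txt, c.txt, d.txt, f.txt, g.txt}
Final staged set: {a.txt, c.txt, d.txt, f.txt, g.txt} -> count=5

Answer: 5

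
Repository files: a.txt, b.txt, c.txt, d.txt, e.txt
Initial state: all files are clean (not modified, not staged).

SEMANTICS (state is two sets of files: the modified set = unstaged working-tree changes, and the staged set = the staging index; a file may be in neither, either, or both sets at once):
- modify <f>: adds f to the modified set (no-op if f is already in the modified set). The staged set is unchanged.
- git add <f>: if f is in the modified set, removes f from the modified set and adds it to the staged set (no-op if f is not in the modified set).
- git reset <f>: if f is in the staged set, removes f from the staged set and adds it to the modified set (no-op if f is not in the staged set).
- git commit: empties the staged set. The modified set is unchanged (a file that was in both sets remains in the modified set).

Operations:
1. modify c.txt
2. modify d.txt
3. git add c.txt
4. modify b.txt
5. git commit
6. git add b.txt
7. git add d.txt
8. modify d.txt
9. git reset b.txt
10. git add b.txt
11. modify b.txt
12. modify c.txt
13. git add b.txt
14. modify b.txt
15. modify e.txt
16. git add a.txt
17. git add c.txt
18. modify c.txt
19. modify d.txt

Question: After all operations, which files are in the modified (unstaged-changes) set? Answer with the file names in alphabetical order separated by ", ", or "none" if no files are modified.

Answer: b.txt, c.txt, d.txt, e.txt

Derivation:
After op 1 (modify c.txt): modified={c.txt} staged={none}
After op 2 (modify d.txt): modified={c.txt, d.txt} staged={none}
After op 3 (git add c.txt): modified={d.txt} staged={c.txt}
After op 4 (modify b.txt): modified={b.txt, d.txt} staged={c.txt}
After op 5 (git commit): modified={b.txt, d.txt} staged={none}
After op 6 (git add b.txt): modified={d.txt} staged={b.txt}
After op 7 (git add d.txt): modified={none} staged={b.txt, d.txt}
After op 8 (modify d.txt): modified={d.txt} staged={b.txt, d.txt}
After op 9 (git reset b.txt): modified={b.txt, d.txt} staged={d.txt}
After op 10 (git add b.txt): modified={d.txt} staged={b.txt, d.txt}
After op 11 (modify b.txt): modified={b.txt, d.txt} staged={b.txt, d.txt}
After op 12 (modify c.txt): modified={b.txt, c.txt, d.txt} staged={b.txt, d.txt}
After op 13 (git add b.txt): modified={c.txt, d.txt} staged={b.txt, d.txt}
After op 14 (modify b.txt): modified={b.txt, c.txt, d.txt} staged={b.txt, d.txt}
After op 15 (modify e.txt): modified={b.txt, c.txt, d.txt, e.txt} staged={b.txt, d.txt}
After op 16 (git add a.txt): modified={b.txt, c.txt, d.txt, e.txt} staged={b.txt, d.txt}
After op 17 (git add c.txt): modified={b.txt, d.txt, e.txt} staged={b.txt, c.txt, d.txt}
After op 18 (modify c.txt): modified={b.txt, c.txt, d.txt, e.txt} staged={b.txt, c.txt, d.txt}
After op 19 (modify d.txt): modified={b.txt, c.txt, d.txt, e.txt} staged={b.txt, c.txt, d.txt}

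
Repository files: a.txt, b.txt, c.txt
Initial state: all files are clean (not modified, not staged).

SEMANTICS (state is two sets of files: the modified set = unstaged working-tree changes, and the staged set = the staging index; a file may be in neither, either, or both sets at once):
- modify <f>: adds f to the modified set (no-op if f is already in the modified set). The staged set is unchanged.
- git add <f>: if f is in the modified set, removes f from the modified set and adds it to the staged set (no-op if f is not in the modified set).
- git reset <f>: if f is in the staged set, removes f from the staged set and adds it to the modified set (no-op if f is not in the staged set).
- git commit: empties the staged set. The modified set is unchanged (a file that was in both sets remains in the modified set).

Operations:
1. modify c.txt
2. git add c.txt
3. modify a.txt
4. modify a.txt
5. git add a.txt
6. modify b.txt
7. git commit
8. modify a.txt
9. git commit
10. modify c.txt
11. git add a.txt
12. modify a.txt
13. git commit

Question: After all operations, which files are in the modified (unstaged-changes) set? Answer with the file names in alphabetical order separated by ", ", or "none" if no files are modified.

Answer: a.txt, b.txt, c.txt

Derivation:
After op 1 (modify c.txt): modified={c.txt} staged={none}
After op 2 (git add c.txt): modified={none} staged={c.txt}
After op 3 (modify a.txt): modified={a.txt} staged={c.txt}
After op 4 (modify a.txt): modified={a.txt} staged={c.txt}
After op 5 (git add a.txt): modified={none} staged={a.txt, c.txt}
After op 6 (modify b.txt): modified={b.txt} staged={a.txt, c.txt}
After op 7 (git commit): modified={b.txt} staged={none}
After op 8 (modify a.txt): modified={a.txt, b.txt} staged={none}
After op 9 (git commit): modified={a.txt, b.txt} staged={none}
After op 10 (modify c.txt): modified={a.txt, b.txt, c.txt} staged={none}
After op 11 (git add a.txt): modified={b.txt, c.txt} staged={a.txt}
After op 12 (modify a.txt): modified={a.txt, b.txt, c.txt} staged={a.txt}
After op 13 (git commit): modified={a.txt, b.txt, c.txt} staged={none}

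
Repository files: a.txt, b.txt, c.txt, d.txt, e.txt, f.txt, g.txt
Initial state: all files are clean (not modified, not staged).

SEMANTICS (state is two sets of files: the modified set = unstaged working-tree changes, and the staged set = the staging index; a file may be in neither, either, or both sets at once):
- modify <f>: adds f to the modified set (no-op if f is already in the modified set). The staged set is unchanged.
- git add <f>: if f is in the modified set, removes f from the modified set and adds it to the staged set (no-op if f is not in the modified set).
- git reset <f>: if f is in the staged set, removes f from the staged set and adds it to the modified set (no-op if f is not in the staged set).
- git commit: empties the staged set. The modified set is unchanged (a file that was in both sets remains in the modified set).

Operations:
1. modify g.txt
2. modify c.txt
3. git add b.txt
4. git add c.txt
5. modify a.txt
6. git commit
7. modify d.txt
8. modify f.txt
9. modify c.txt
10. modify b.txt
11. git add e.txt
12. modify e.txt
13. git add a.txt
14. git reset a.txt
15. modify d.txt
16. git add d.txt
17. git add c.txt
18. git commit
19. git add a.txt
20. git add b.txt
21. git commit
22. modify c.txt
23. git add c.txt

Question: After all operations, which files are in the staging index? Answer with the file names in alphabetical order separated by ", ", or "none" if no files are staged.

Answer: c.txt

Derivation:
After op 1 (modify g.txt): modified={g.txt} staged={none}
After op 2 (modify c.txt): modified={c.txt, g.txt} staged={none}
After op 3 (git add b.txt): modified={c.txt, g.txt} staged={none}
After op 4 (git add c.txt): modified={g.txt} staged={c.txt}
After op 5 (modify a.txt): modified={a.txt, g.txt} staged={c.txt}
After op 6 (git commit): modified={a.txt, g.txt} staged={none}
After op 7 (modify d.txt): modified={a.txt, d.txt, g.txt} staged={none}
After op 8 (modify f.txt): modified={a.txt, d.txt, f.txt, g.txt} staged={none}
After op 9 (modify c.txt): modified={a.txt, c.txt, d.txt, f.txt, g.txt} staged={none}
After op 10 (modify b.txt): modified={a.txt, b.txt, c.txt, d.txt, f.txt, g.txt} staged={none}
After op 11 (git add e.txt): modified={a.txt, b.txt, c.txt, d.txt, f.txt, g.txt} staged={none}
After op 12 (modify e.txt): modified={a.txt, b.txt, c.txt, d.txt, e.txt, f.txt, g.txt} staged={none}
After op 13 (git add a.txt): modified={b.txt, c.txt, d.txt, e.txt, f.txt, g.txt} staged={a.txt}
After op 14 (git reset a.txt): modified={a.txt, b.txt, c.txt, d.txt, e.txt, f.txt, g.txt} staged={none}
After op 15 (modify d.txt): modified={a.txt, b.txt, c.txt, d.txt, e.txt, f.txt, g.txt} staged={none}
After op 16 (git add d.txt): modified={a.txt, b.txt, c.txt, e.txt, f.txt, g.txt} staged={d.txt}
After op 17 (git add c.txt): modified={a.txt, b.txt, e.txt, f.txt, g.txt} staged={c.txt, d.txt}
After op 18 (git commit): modified={a.txt, b.txt, e.txt, f.txt, g.txt} staged={none}
After op 19 (git add a.txt): modified={b.txt, e.txt, f.txt, g.txt} staged={a.txt}
After op 20 (git add b.txt): modified={e.txt, f.txt, g.txt} staged={a.txt, b.txt}
After op 21 (git commit): modified={e.txt, f.txt, g.txt} staged={none}
After op 22 (modify c.txt): modified={c.txt, e.txt, f.txt, g.txt} staged={none}
After op 23 (git add c.txt): modified={e.txt, f.txt, g.txt} staged={c.txt}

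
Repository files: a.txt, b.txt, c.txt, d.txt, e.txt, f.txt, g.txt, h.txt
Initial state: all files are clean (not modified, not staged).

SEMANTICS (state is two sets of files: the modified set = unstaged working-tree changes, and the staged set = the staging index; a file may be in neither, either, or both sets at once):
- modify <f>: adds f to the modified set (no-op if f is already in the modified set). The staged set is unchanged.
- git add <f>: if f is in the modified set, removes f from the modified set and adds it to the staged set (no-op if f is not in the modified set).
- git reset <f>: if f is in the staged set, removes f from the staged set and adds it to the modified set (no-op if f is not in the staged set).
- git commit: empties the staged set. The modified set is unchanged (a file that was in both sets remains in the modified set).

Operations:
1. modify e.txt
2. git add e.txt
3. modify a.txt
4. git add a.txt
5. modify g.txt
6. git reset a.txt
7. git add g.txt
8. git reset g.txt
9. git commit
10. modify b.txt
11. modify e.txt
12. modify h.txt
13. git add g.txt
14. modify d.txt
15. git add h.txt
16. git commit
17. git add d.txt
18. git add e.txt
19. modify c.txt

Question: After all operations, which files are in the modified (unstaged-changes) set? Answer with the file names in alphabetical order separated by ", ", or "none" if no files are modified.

Answer: a.txt, b.txt, c.txt

Derivation:
After op 1 (modify e.txt): modified={e.txt} staged={none}
After op 2 (git add e.txt): modified={none} staged={e.txt}
After op 3 (modify a.txt): modified={a.txt} staged={e.txt}
After op 4 (git add a.txt): modified={none} staged={a.txt, e.txt}
After op 5 (modify g.txt): modified={g.txt} staged={a.txt, e.txt}
After op 6 (git reset a.txt): modified={a.txt, g.txt} staged={e.txt}
After op 7 (git add g.txt): modified={a.txt} staged={e.txt, g.txt}
After op 8 (git reset g.txt): modified={a.txt, g.txt} staged={e.txt}
After op 9 (git commit): modified={a.txt, g.txt} staged={none}
After op 10 (modify b.txt): modified={a.txt, b.txt, g.txt} staged={none}
After op 11 (modify e.txt): modified={a.txt, b.txt, e.txt, g.txt} staged={none}
After op 12 (modify h.txt): modified={a.txt, b.txt, e.txt, g.txt, h.txt} staged={none}
After op 13 (git add g.txt): modified={a.txt, b.txt, e.txt, h.txt} staged={g.txt}
After op 14 (modify d.txt): modified={a.txt, b.txt, d.txt, e.txt, h.txt} staged={g.txt}
After op 15 (git add h.txt): modified={a.txt, b.txt, d.txt, e.txt} staged={g.txt, h.txt}
After op 16 (git commit): modified={a.txt, b.txt, d.txt, e.txt} staged={none}
After op 17 (git add d.txt): modified={a.txt, b.txt, e.txt} staged={d.txt}
After op 18 (git add e.txt): modified={a.txt, b.txt} staged={d.txt, e.txt}
After op 19 (modify c.txt): modified={a.txt, b.txt, c.txt} staged={d.txt, e.txt}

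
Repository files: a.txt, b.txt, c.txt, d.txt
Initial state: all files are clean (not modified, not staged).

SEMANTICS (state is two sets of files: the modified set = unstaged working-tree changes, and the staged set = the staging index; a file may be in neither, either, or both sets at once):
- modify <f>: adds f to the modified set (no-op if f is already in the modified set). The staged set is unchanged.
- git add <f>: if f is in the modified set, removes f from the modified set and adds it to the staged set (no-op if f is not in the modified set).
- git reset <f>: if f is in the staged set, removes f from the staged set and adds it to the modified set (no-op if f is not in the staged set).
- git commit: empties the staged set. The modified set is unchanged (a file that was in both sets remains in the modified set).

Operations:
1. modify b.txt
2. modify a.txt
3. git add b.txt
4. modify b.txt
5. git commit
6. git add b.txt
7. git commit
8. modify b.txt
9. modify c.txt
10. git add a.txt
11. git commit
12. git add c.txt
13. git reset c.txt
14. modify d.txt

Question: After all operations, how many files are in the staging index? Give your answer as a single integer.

After op 1 (modify b.txt): modified={b.txt} staged={none}
After op 2 (modify a.txt): modified={a.txt, b.txt} staged={none}
After op 3 (git add b.txt): modified={a.txt} staged={b.txt}
After op 4 (modify b.txt): modified={a.txt, b.txt} staged={b.txt}
After op 5 (git commit): modified={a.txt, b.txt} staged={none}
After op 6 (git add b.txt): modified={a.txt} staged={b.txt}
After op 7 (git commit): modified={a.txt} staged={none}
After op 8 (modify b.txt): modified={a.txt, b.txt} staged={none}
After op 9 (modify c.txt): modified={a.txt, b.txt, c.txt} staged={none}
After op 10 (git add a.txt): modified={b.txt, c.txt} staged={a.txt}
After op 11 (git commit): modified={b.txt, c.txt} staged={none}
After op 12 (git add c.txt): modified={b.txt} staged={c.txt}
After op 13 (git reset c.txt): modified={b.txt, c.txt} staged={none}
After op 14 (modify d.txt): modified={b.txt, c.txt, d.txt} staged={none}
Final staged set: {none} -> count=0

Answer: 0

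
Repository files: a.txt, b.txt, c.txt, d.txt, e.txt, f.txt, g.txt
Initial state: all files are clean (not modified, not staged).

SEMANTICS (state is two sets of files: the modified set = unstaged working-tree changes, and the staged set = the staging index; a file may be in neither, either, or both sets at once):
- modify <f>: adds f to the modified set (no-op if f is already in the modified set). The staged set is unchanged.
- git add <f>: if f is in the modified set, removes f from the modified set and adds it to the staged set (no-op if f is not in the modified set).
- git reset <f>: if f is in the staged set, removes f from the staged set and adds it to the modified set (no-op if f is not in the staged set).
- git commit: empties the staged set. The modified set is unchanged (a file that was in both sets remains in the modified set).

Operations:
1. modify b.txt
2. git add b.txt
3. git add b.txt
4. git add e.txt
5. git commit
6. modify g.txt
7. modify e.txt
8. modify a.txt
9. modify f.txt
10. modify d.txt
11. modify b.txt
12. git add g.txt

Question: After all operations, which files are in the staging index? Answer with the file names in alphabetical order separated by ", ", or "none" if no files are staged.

After op 1 (modify b.txt): modified={b.txt} staged={none}
After op 2 (git add b.txt): modified={none} staged={b.txt}
After op 3 (git add b.txt): modified={none} staged={b.txt}
After op 4 (git add e.txt): modified={none} staged={b.txt}
After op 5 (git commit): modified={none} staged={none}
After op 6 (modify g.txt): modified={g.txt} staged={none}
After op 7 (modify e.txt): modified={e.txt, g.txt} staged={none}
After op 8 (modify a.txt): modified={a.txt, e.txt, g.txt} staged={none}
After op 9 (modify f.txt): modified={a.txt, e.txt, f.txt, g.txt} staged={none}
After op 10 (modify d.txt): modified={a.txt, d.txt, e.txt, f.txt, g.txt} staged={none}
After op 11 (modify b.txt): modified={a.txt, b.txt, d.txt, e.txt, f.txt, g.txt} staged={none}
After op 12 (git add g.txt): modified={a.txt, b.txt, d.txt, e.txt, f.txt} staged={g.txt}

Answer: g.txt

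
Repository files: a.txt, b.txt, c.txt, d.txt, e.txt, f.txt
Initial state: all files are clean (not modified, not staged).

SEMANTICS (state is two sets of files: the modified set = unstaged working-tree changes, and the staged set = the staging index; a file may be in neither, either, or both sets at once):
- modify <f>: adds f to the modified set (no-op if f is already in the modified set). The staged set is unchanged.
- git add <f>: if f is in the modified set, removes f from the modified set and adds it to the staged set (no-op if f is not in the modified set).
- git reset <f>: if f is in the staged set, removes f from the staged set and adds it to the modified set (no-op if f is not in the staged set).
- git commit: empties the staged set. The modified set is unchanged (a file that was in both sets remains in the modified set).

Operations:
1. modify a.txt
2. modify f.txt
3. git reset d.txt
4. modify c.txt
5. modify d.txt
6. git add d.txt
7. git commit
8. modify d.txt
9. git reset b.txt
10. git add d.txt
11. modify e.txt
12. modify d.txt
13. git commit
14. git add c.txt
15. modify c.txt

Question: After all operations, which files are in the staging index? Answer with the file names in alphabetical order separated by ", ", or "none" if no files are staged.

Answer: c.txt

Derivation:
After op 1 (modify a.txt): modified={a.txt} staged={none}
After op 2 (modify f.txt): modified={a.txt, f.txt} staged={none}
After op 3 (git reset d.txt): modified={a.txt, f.txt} staged={none}
After op 4 (modify c.txt): modified={a.txt, c.txt, f.txt} staged={none}
After op 5 (modify d.txt): modified={a.txt, c.txt, d.txt, f.txt} staged={none}
After op 6 (git add d.txt): modified={a.txt, c.txt, f.txt} staged={d.txt}
After op 7 (git commit): modified={a.txt, c.txt, f.txt} staged={none}
After op 8 (modify d.txt): modified={a.txt, c.txt, d.txt, f.txt} staged={none}
After op 9 (git reset b.txt): modified={a.txt, c.txt, d.txt, f.txt} staged={none}
After op 10 (git add d.txt): modified={a.txt, c.txt, f.txt} staged={d.txt}
After op 11 (modify e.txt): modified={a.txt, c.txt, e.txt, f.txt} staged={d.txt}
After op 12 (modify d.txt): modified={a.txt, c.txt, d.txt, e.txt, f.txt} staged={d.txt}
After op 13 (git commit): modified={a.txt, c.txt, d.txt, e.txt, f.txt} staged={none}
After op 14 (git add c.txt): modified={a.txt, d.txt, e.txt, f.txt} staged={c.txt}
After op 15 (modify c.txt): modified={a.txt, c.txt, d.txt, e.txt, f.txt} staged={c.txt}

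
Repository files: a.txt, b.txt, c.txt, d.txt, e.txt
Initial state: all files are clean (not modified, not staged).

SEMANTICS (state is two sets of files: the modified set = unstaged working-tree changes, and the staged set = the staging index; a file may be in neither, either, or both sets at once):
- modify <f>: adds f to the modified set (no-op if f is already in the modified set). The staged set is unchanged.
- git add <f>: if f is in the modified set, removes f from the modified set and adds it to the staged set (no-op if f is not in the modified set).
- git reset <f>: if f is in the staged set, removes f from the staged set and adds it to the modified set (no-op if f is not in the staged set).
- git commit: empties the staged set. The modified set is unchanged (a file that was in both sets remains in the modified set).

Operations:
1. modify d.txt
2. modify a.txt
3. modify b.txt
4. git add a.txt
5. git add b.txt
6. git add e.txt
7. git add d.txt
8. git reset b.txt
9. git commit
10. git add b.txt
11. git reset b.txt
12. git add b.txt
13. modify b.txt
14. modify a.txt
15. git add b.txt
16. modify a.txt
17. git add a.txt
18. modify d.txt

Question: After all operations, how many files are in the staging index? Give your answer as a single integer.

Answer: 2

Derivation:
After op 1 (modify d.txt): modified={d.txt} staged={none}
After op 2 (modify a.txt): modified={a.txt, d.txt} staged={none}
After op 3 (modify b.txt): modified={a.txt, b.txt, d.txt} staged={none}
After op 4 (git add a.txt): modified={b.txt, d.txt} staged={a.txt}
After op 5 (git add b.txt): modified={d.txt} staged={a.txt, b.txt}
After op 6 (git add e.txt): modified={d.txt} staged={a.txt, b.txt}
After op 7 (git add d.txt): modified={none} staged={a.txt, b.txt, d.txt}
After op 8 (git reset b.txt): modified={b.txt} staged={a.txt, d.txt}
After op 9 (git commit): modified={b.txt} staged={none}
After op 10 (git add b.txt): modified={none} staged={b.txt}
After op 11 (git reset b.txt): modified={b.txt} staged={none}
After op 12 (git add b.txt): modified={none} staged={b.txt}
After op 13 (modify b.txt): modified={b.txt} staged={b.txt}
After op 14 (modify a.txt): modified={a.txt, b.txt} staged={b.txt}
After op 15 (git add b.txt): modified={a.txt} staged={b.txt}
After op 16 (modify a.txt): modified={a.txt} staged={b.txt}
After op 17 (git add a.txt): modified={none} staged={a.txt, b.txt}
After op 18 (modify d.txt): modified={d.txt} staged={a.txt, b.txt}
Final staged set: {a.txt, b.txt} -> count=2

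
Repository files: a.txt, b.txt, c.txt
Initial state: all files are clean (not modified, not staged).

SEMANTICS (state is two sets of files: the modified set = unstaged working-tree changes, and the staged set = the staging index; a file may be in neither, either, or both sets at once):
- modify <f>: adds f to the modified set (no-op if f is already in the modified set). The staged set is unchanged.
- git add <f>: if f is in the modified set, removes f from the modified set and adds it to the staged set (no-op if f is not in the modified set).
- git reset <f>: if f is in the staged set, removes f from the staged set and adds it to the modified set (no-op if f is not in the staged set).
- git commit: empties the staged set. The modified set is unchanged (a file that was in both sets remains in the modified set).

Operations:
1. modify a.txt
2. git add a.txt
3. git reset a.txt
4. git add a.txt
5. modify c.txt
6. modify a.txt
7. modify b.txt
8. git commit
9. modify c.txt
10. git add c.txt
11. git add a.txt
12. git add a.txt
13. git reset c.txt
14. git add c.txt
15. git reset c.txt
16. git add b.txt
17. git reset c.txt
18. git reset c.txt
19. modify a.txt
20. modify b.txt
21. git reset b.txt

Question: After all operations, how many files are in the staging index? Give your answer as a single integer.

Answer: 1

Derivation:
After op 1 (modify a.txt): modified={a.txt} staged={none}
After op 2 (git add a.txt): modified={none} staged={a.txt}
After op 3 (git reset a.txt): modified={a.txt} staged={none}
After op 4 (git add a.txt): modified={none} staged={a.txt}
After op 5 (modify c.txt): modified={c.txt} staged={a.txt}
After op 6 (modify a.txt): modified={a.txt, c.txt} staged={a.txt}
After op 7 (modify b.txt): modified={a.txt, b.txt, c.txt} staged={a.txt}
After op 8 (git commit): modified={a.txt, b.txt, c.txt} staged={none}
After op 9 (modify c.txt): modified={a.txt, b.txt, c.txt} staged={none}
After op 10 (git add c.txt): modified={a.txt, b.txt} staged={c.txt}
After op 11 (git add a.txt): modified={b.txt} staged={a.txt, c.txt}
After op 12 (git add a.txt): modified={b.txt} staged={a.txt, c.txt}
After op 13 (git reset c.txt): modified={b.txt, c.txt} staged={a.txt}
After op 14 (git add c.txt): modified={b.txt} staged={a.txt, c.txt}
After op 15 (git reset c.txt): modified={b.txt, c.txt} staged={a.txt}
After op 16 (git add b.txt): modified={c.txt} staged={a.txt, b.txt}
After op 17 (git reset c.txt): modified={c.txt} staged={a.txt, b.txt}
After op 18 (git reset c.txt): modified={c.txt} staged={a.txt, b.txt}
After op 19 (modify a.txt): modified={a.txt, c.txt} staged={a.txt, b.txt}
After op 20 (modify b.txt): modified={a.txt, b.txt, c.txt} staged={a.txt, b.txt}
After op 21 (git reset b.txt): modified={a.txt, b.txt, c.txt} staged={a.txt}
Final staged set: {a.txt} -> count=1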